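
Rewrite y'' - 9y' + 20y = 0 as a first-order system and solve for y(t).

y(t) = C_1e^(5t) + C_2e^(4t)

Let x_1 = y, x_2 = y'. Then x_1' = x_2 and x_2' = -20x_1 + 9x_2.
A = [[0,1],[-20,9]]; det(A-λI) = λ^2 - 9λ + 20.
Eigenvalues λ = 5, 4 with eigenvectors (1,5), (1,4).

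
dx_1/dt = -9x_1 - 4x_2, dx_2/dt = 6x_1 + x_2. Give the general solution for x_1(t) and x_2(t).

Coefficient matrix A = [[-9, -4], [6, 1]].
Characteristic polynomial det(A - λI) = λ^2 + 8λ + 15 = 0.
Eigenvalues λ = -5, -3.
For λ=-5: (A-λI) row 1 is [-4, -4], so an eigenvector is (1, -1).
For λ=-3: (A-λI) row 1 is [-6, -4], so an eigenvector is (2, -3).
General solution: C_1e^(-5t)(1,-1) + C_2e^(-3t)(2,-3).

x_1(t) = C_1e^(-5t) + 2C_2e^(-3t), x_2(t) = -C_1e^(-5t) - 3C_2e^(-3t)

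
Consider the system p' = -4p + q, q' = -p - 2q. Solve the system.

p(t) = -K_1e^(-3t) - K_2te^(-3t) + K_2e^(-3t), q(t) = -K_1e^(-3t) - K_2te^(-3t)

Coefficient matrix A = [[-4, 1], [-1, -2]].
Characteristic polynomial det(A - λI) = λ^2 + 6λ + 9 = 0.
Single eigenvalue λ = -3 with algebraic multiplicity 2.
Eigenvector v = (-1,-1); generalized eigenvector w with (A-λI)w=v is (1,0).
General solution: e^(-3t)[K_1·v + K_2·(t·v + w)].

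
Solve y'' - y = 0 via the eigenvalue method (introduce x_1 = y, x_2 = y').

Let x_1 = y, x_2 = y'. Then x_1' = x_2 and x_2' = x_1.
A = [[0,1],[1,0]]; det(A-λI) = λ^2 - 1.
Eigenvalues λ = 1, -1 with eigenvectors (1,1), (1,-1).

y(t) = K_1e^(t) + K_2e^(-t)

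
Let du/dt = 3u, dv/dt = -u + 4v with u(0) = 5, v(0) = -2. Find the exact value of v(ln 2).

A = [[3,0],[-1,4]]; eigenvalues λ = 4, 3.
Eigenvectors: (0,-1) for λ=4, (1,1) for λ=3.
From the initial condition, c_1 = 7, c_2 = 5.
v(ln 2) = (7)(2^4)(-1) + (5)(2^3)(1) = -72.

-72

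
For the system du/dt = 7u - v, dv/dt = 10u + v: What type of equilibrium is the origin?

A = [[7,-1],[10,1]]; det(A-λI) = λ^2 - 8λ + 17.
λ = 4 ± i: positive real part.

unstable spiral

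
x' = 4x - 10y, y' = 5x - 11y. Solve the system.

Coefficient matrix A = [[4, -10], [5, -11]].
Characteristic polynomial det(A - λI) = λ^2 + 7λ + 6 = 0.
Eigenvalues λ = -6, -1.
For λ=-6: (A-λI) row 1 is [10, -10], so an eigenvector is (1, 1).
For λ=-1: (A-λI) row 1 is [5, -10], so an eigenvector is (2, 1).
General solution: C_1e^(-6t)(1,1) + C_2e^(-t)(2,1).

x(t) = C_1e^(-6t) + 2C_2e^(-t), y(t) = C_1e^(-6t) + C_2e^(-t)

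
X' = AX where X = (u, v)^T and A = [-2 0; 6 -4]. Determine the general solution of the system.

u(t) = -C_2e^(-2t), v(t) = -C_1e^(-4t) - 3C_2e^(-2t)

Coefficient matrix A = [[-2, 0], [6, -4]].
Characteristic polynomial det(A - λI) = λ^2 + 6λ + 8 = 0.
Eigenvalues λ = -4, -2.
For λ=-4: (A-λI) row 1 is [2, 0], so an eigenvector is (0, -1).
For λ=-2: (A-λI) row 2 is [6, -2], so an eigenvector is (-1, -3).
General solution: C_1e^(-4t)(0,-1) + C_2e^(-2t)(-1,-3).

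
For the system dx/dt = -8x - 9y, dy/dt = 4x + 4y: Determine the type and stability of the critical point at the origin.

A = [[-8,-9],[4,4]]; det(A-λI) = λ^2 + 4λ + 4.
repeated λ = -2 with a single eigenvector.

stable improper node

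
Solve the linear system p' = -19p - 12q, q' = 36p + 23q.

p(t) = -K_1e^(5t) + 2K_2e^(-t), q(t) = 2K_1e^(5t) - 3K_2e^(-t)

Coefficient matrix A = [[-19, -12], [36, 23]].
Characteristic polynomial det(A - λI) = λ^2 - 4λ - 5 = 0.
Eigenvalues λ = 5, -1.
For λ=5: (A-λI) row 1 is [-24, -12], so an eigenvector is (-1, 2).
For λ=-1: (A-λI) row 1 is [-18, -12], so an eigenvector is (2, -3).
General solution: K_1e^(5t)(-1,2) + K_2e^(-t)(2,-3).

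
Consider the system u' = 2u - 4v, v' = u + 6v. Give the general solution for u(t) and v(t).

Coefficient matrix A = [[2, -4], [1, 6]].
Characteristic polynomial det(A - λI) = λ^2 - 8λ + 16 = 0.
Single eigenvalue λ = 4 with algebraic multiplicity 2.
Eigenvector v = (2,-1); generalized eigenvector w with (A-λI)w=v is (-3,1).
General solution: e^(4t)[c_1·v + c_2·(t·v + w)].

u(t) = 2c_1e^(4t) + 2c_2te^(4t) - 3c_2e^(4t), v(t) = -c_1e^(4t) - c_2te^(4t) + c_2e^(4t)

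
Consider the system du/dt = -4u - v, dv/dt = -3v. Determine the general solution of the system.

u(t) = -K_1e^(-4t) - K_2e^(-3t), v(t) = K_2e^(-3t)

Coefficient matrix A = [[-4, -1], [0, -3]].
Characteristic polynomial det(A - λI) = λ^2 + 7λ + 12 = 0.
Eigenvalues λ = -4, -3.
For λ=-4: (A-λI) row 1 is [0, -1], so an eigenvector is (-1, 0).
For λ=-3: (A-λI) row 1 is [-1, -1], so an eigenvector is (-1, 1).
General solution: K_1e^(-4t)(-1,0) + K_2e^(-3t)(-1,1).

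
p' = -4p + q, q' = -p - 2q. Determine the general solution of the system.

Coefficient matrix A = [[-4, 1], [-1, -2]].
Characteristic polynomial det(A - λI) = λ^2 + 6λ + 9 = 0.
Single eigenvalue λ = -3 with algebraic multiplicity 2.
Eigenvector v = (1,1); generalized eigenvector w with (A-λI)w=v is (-3,-2).
General solution: e^(-3t)[C_1·v + C_2·(t·v + w)].

p(t) = C_1e^(-3t) + C_2te^(-3t) - 3C_2e^(-3t), q(t) = C_1e^(-3t) + C_2te^(-3t) - 2C_2e^(-3t)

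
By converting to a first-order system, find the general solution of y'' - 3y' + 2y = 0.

Let x_1 = y, x_2 = y'. Then x_1' = x_2 and x_2' = -2x_1 + 3x_2.
A = [[0,1],[-2,3]]; det(A-λI) = λ^2 - 3λ + 2.
Eigenvalues λ = 2, 1 with eigenvectors (1,2), (1,1).

y(t) = K_1e^(2t) + K_2e^(t)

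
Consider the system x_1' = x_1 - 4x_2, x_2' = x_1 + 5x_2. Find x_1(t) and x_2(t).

Coefficient matrix A = [[1, -4], [1, 5]].
Characteristic polynomial det(A - λI) = λ^2 - 6λ + 9 = 0.
Single eigenvalue λ = 3 with algebraic multiplicity 2.
Eigenvector v = (2,-1); generalized eigenvector w with (A-λI)w=v is (3,-2).
General solution: e^(3t)[c_1·v + c_2·(t·v + w)].

x_1(t) = 2c_1e^(3t) + 2c_2te^(3t) + 3c_2e^(3t), x_2(t) = -c_1e^(3t) - c_2te^(3t) - 2c_2e^(3t)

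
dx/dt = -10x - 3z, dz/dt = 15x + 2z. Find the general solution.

x(t) = -K_1e^(-4t)cos(3t) - K_2e^(-4t)sin(3t), z(t) = -K_1e^(-4t)sin(3t) + 2K_1e^(-4t)cos(3t) + 2K_2e^(-4t)sin(3t) + K_2e^(-4t)cos(3t)

Coefficient matrix A = [[-10, -3], [15, 2]].
Characteristic polynomial det(A - λI) = λ^2 + 8λ + 25 = 0.
Eigenvalues λ = -4 ± 3i (complex conjugate pair).
For λ=-4+3i: an eigenvector is (-1,2) - i(0,-1) = (-1, 2 + i).
A real fundamental pair from Re and Im of e^((-4+3i)t)v: X_1 = e^(-4t)(cos(3t)·(-1,2) + sin(3t)·(0,-1)), X_2 = e^(-4t)(sin(3t)·(-1,2) - cos(3t)·(0,-1)).
General solution: K_1X_1 + K_2X_2.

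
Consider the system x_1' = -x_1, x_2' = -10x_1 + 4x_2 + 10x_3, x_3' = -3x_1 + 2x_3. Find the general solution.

Coefficient matrix A = [[-1, 0, 0], [-10, 4, 10], [-3, 0, 2]].
det(A - λI) = 0 gives eigenvalues λ = -1, 4, 2.
For λ=-1: eigenvector (1,0,1).
For λ=4: eigenvector (0,1,0).
For λ=2: eigenvector (0,-5,1).
General solution: C_1e^(-t)(1,0,1) + C_2e^(4t)(0,1,0) + C_3e^(2t)(0,-5,1).

x_1(t) = C_1e^(-t), x_2(t) = C_2e^(4t) - 5C_3e^(2t), x_3(t) = C_1e^(-t) + C_3e^(2t)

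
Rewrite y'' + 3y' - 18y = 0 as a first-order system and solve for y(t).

Let x_1 = y, x_2 = y'. Then x_1' = x_2 and x_2' = 18x_1 - 3x_2.
A = [[0,1],[18,-3]]; det(A-λI) = λ^2 + 3λ - 18.
Eigenvalues λ = -6, 3 with eigenvectors (1,-6), (1,3).

y(t) = K_1e^(-6t) + K_2e^(3t)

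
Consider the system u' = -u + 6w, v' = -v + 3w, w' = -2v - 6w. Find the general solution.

u(t) = C_1e^(-t) + 6C_2e^(-3t) - 2C_3e^(-4t), v(t) = 3C_2e^(-3t) - C_3e^(-4t), w(t) = -2C_2e^(-3t) + C_3e^(-4t)

Coefficient matrix A = [[-1, 0, 6], [0, -1, 3], [0, -2, -6]].
det(A - λI) = 0 gives eigenvalues λ = -1, -3, -4.
For λ=-1: eigenvector (1,0,0).
For λ=-3: eigenvector (6,3,-2).
For λ=-4: eigenvector (-2,-1,1).
General solution: C_1e^(-t)(1,0,0) + C_2e^(-3t)(6,3,-2) + C_3e^(-4t)(-2,-1,1).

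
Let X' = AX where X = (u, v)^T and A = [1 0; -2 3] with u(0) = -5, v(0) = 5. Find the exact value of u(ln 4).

A = [[1,0],[-2,3]]; eigenvalues λ = 3, 1.
Eigenvectors: (0,1) for λ=3, (-1,-1) for λ=1.
From the initial condition, c_1 = 10, c_2 = 5.
u(ln 4) = (10)(4^3)(0) + (5)(4^1)(-1) = -20.

-20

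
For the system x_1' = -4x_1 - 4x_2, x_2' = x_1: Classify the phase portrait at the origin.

A = [[-4,-4],[1,0]]; det(A-λI) = λ^2 + 4λ + 4.
repeated λ = -2 with a single eigenvector.

stable improper node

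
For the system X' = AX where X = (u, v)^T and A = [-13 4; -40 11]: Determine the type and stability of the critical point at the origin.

stable spiral

A = [[-13,4],[-40,11]]; det(A-λI) = λ^2 + 2λ + 17.
λ = -1 ± 4i: negative real part.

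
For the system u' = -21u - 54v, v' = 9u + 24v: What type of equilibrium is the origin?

saddle

A = [[-21,-54],[9,24]]; det(A-λI) = λ^2 - 3λ - 18.
λ = -3, 6: opposite signs.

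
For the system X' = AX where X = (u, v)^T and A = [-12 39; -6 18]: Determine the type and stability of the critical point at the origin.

unstable spiral

A = [[-12,39],[-6,18]]; det(A-λI) = λ^2 - 6λ + 18.
λ = 3 ± 3i: positive real part.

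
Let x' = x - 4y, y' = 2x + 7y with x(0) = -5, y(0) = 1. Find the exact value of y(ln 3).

A = [[1,-4],[2,7]]; eigenvalues λ = 3, 5.
Eigenvectors: (-2,1) for λ=3, (1,-1) for λ=5.
From the initial condition, c_1 = 4, c_2 = 3.
y(ln 3) = (4)(3^3)(1) + (3)(3^5)(-1) = -621.

-621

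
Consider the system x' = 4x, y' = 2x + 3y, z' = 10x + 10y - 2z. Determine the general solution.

x(t) = C_1e^(4t), y(t) = 2C_1e^(4t) + C_2e^(3t), z(t) = 5C_1e^(4t) + 2C_2e^(3t) + C_3e^(-2t)

Coefficient matrix A = [[4, 0, 0], [2, 3, 0], [10, 10, -2]].
det(A - λI) = 0 gives eigenvalues λ = 4, 3, -2.
For λ=4: eigenvector (1,2,5).
For λ=3: eigenvector (0,1,2).
For λ=-2: eigenvector (0,0,1).
General solution: C_1e^(4t)(1,2,5) + C_2e^(3t)(0,1,2) + C_3e^(-2t)(0,0,1).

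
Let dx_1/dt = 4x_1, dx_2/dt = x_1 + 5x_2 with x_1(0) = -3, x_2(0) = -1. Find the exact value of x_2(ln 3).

-729

A = [[4,0],[1,5]]; eigenvalues λ = 4, 5.
Eigenvectors: (1,-1) for λ=4, (0,1) for λ=5.
From the initial condition, c_1 = -3, c_2 = -4.
x_2(ln 3) = (-3)(3^4)(-1) + (-4)(3^5)(1) = -729.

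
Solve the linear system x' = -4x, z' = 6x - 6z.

Coefficient matrix A = [[-4, 0], [6, -6]].
Characteristic polynomial det(A - λI) = λ^2 + 10λ + 24 = 0.
Eigenvalues λ = -6, -4.
For λ=-6: (A-λI) row 1 is [2, 0], so an eigenvector is (0, -1).
For λ=-4: (A-λI) row 2 is [6, -2], so an eigenvector is (1, 3).
General solution: K_1e^(-6t)(0,-1) + K_2e^(-4t)(1,3).

x(t) = K_2e^(-4t), z(t) = -K_1e^(-6t) + 3K_2e^(-4t)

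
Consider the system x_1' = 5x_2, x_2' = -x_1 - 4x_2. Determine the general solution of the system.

x_1(t) = -2C_1e^(-2t)sin(t) - C_1e^(-2t)cos(t) - C_2e^(-2t)sin(t) + 2C_2e^(-2t)cos(t), x_2(t) = C_1e^(-2t)sin(t) - C_2e^(-2t)cos(t)

Coefficient matrix A = [[0, 5], [-1, -4]].
Characteristic polynomial det(A - λI) = λ^2 + 4λ + 5 = 0.
Eigenvalues λ = -2 ± i (complex conjugate pair).
For λ=-2+i: an eigenvector is (-1,0) - i(-2,1) = (-1 + 2i, 0 - i).
A real fundamental pair from Re and Im of e^((-2+i)t)v: X_1 = e^(-2t)(cos(t)·(-1,0) + sin(t)·(-2,1)), X_2 = e^(-2t)(sin(t)·(-1,0) - cos(t)·(-2,1)).
General solution: C_1X_1 + C_2X_2.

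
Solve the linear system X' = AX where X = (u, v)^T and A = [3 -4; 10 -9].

u(t) = c_1e^(-3t)sin(2t) - c_1e^(-3t)cos(2t) - c_2e^(-3t)sin(2t) - c_2e^(-3t)cos(2t), v(t) = c_1e^(-3t)sin(2t) - 2c_1e^(-3t)cos(2t) - 2c_2e^(-3t)sin(2t) - c_2e^(-3t)cos(2t)

Coefficient matrix A = [[3, -4], [10, -9]].
Characteristic polynomial det(A - λI) = λ^2 + 6λ + 13 = 0.
Eigenvalues λ = -3 ± 2i (complex conjugate pair).
For λ=-3+2i: an eigenvector is (-1,-2) - i(1,1) = (-1 - i, -2 - i).
A real fundamental pair from Re and Im of e^((-3+2i)t)v: X_1 = e^(-3t)(cos(2t)·(-1,-2) + sin(2t)·(1,1)), X_2 = e^(-3t)(sin(2t)·(-1,-2) - cos(2t)·(1,1)).
General solution: c_1X_1 + c_2X_2.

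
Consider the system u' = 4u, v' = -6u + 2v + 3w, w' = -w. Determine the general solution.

u(t) = K_1e^(4t), v(t) = -3K_1e^(4t) + K_2e^(2t) - K_3e^(-t), w(t) = K_3e^(-t)

Coefficient matrix A = [[4, 0, 0], [-6, 2, 3], [0, 0, -1]].
det(A - λI) = 0 gives eigenvalues λ = 4, 2, -1.
For λ=4: eigenvector (1,-3,0).
For λ=2: eigenvector (0,1,0).
For λ=-1: eigenvector (0,-1,1).
General solution: K_1e^(4t)(1,-3,0) + K_2e^(2t)(0,1,0) + K_3e^(-t)(0,-1,1).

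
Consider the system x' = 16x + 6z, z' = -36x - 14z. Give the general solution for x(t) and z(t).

Coefficient matrix A = [[16, 6], [-36, -14]].
Characteristic polynomial det(A - λI) = λ^2 - 2λ - 8 = 0.
Eigenvalues λ = 4, -2.
For λ=4: (A-λI) row 1 is [12, 6], so an eigenvector is (1, -2).
For λ=-2: (A-λI) row 1 is [18, 6], so an eigenvector is (-1, 3).
General solution: C_1e^(4t)(1,-2) + C_2e^(-2t)(-1,3).

x(t) = C_1e^(4t) - C_2e^(-2t), z(t) = -2C_1e^(4t) + 3C_2e^(-2t)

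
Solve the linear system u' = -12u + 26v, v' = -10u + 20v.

u(t) = -2C_1e^(4t)sin(2t) - 3C_1e^(4t)cos(2t) - 3C_2e^(4t)sin(2t) + 2C_2e^(4t)cos(2t), v(t) = -C_1e^(4t)sin(2t) - 2C_1e^(4t)cos(2t) - 2C_2e^(4t)sin(2t) + C_2e^(4t)cos(2t)

Coefficient matrix A = [[-12, 26], [-10, 20]].
Characteristic polynomial det(A - λI) = λ^2 - 8λ + 20 = 0.
Eigenvalues λ = 4 ± 2i (complex conjugate pair).
For λ=4+2i: an eigenvector is (-3,-2) - i(-2,-1) = (-3 + 2i, -2 + i).
A real fundamental pair from Re and Im of e^((4+2i)t)v: X_1 = e^(4t)(cos(2t)·(-3,-2) + sin(2t)·(-2,-1)), X_2 = e^(4t)(sin(2t)·(-3,-2) - cos(2t)·(-2,-1)).
General solution: C_1X_1 + C_2X_2.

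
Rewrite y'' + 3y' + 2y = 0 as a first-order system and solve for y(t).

y(t) = c_1e^(-2t) + c_2e^(-t)

Let x_1 = y, x_2 = y'. Then x_1' = x_2 and x_2' = -2x_1 - 3x_2.
A = [[0,1],[-2,-3]]; det(A-λI) = λ^2 + 3λ + 2.
Eigenvalues λ = -2, -1 with eigenvectors (1,-2), (1,-1).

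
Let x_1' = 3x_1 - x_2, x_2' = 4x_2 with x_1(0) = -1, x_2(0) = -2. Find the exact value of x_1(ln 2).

8

A = [[3,-1],[0,4]]; eigenvalues λ = 3, 4.
Eigenvectors: (-1,0) for λ=3, (1,-1) for λ=4.
From the initial condition, c_1 = 3, c_2 = 2.
x_1(ln 2) = (3)(2^3)(-1) + (2)(2^4)(1) = 8.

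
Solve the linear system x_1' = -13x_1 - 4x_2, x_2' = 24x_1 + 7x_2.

x_1(t) = C_1e^(-5t) - C_2e^(-t), x_2(t) = -2C_1e^(-5t) + 3C_2e^(-t)

Coefficient matrix A = [[-13, -4], [24, 7]].
Characteristic polynomial det(A - λI) = λ^2 + 6λ + 5 = 0.
Eigenvalues λ = -5, -1.
For λ=-5: (A-λI) row 1 is [-8, -4], so an eigenvector is (1, -2).
For λ=-1: (A-λI) row 1 is [-12, -4], so an eigenvector is (-1, 3).
General solution: C_1e^(-5t)(1,-2) + C_2e^(-t)(-1,3).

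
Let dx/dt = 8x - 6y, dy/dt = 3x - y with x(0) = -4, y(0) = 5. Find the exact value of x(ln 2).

A = [[8,-6],[3,-1]]; eigenvalues λ = 5, 2.
Eigenvectors: (2,1) for λ=5, (1,1) for λ=2.
From the initial condition, c_1 = -9, c_2 = 14.
x(ln 2) = (-9)(2^5)(2) + (14)(2^2)(1) = -520.

-520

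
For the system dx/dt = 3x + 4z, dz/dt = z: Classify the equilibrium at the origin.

unstable node

A = [[3,4],[0,1]]; det(A-λI) = λ^2 - 4λ + 3.
λ = 3, 1: both positive.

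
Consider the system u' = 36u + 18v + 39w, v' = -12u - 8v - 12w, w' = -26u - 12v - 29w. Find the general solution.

u(t) = -c_1e^(-3t) - 3c_2e^(-2t) + 3c_3e^(4t), v(t) = 2c_2e^(-2t) - c_3e^(4t), w(t) = c_1e^(-3t) + 2c_2e^(-2t) - 2c_3e^(4t)

Coefficient matrix A = [[36, 18, 39], [-12, -8, -12], [-26, -12, -29]].
det(A - λI) = 0 gives eigenvalues λ = -3, -2, 4.
For λ=-3: eigenvector (-1,0,1).
For λ=-2: eigenvector (-3,2,2).
For λ=4: eigenvector (3,-1,-2).
General solution: c_1e^(-3t)(-1,0,1) + c_2e^(-2t)(-3,2,2) + c_3e^(4t)(3,-1,-2).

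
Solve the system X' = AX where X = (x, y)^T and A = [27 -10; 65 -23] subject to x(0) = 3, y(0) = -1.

Coefficient matrix A = [[27, -10], [65, -23]].
Characteristic polynomial det(A - λI) = λ^2 - 4λ + 29 = 0.
Eigenvalues λ = 2 ± 5i (complex conjugate pair).
For λ=2+5i: an eigenvector is (1,3) - i(-1,-2) = (1 + i, 3 + 2i).
A real fundamental pair from Re and Im of e^((2+5i)t)v: X_1 = e^(2t)(cos(5t)·(1,3) + sin(5t)·(-1,-2)), X_2 = e^(2t)(sin(5t)·(1,3) - cos(5t)·(-1,-2)).
General solution: c_1X_1 + c_2X_2.
Applying x(0)=3, y(0)=-1 gives c_1=-7, c_2=10.

x(t) = 17e^(2t)sin(5t) + 3e^(2t)cos(5t), y(t) = 44e^(2t)sin(5t) - e^(2t)cos(5t)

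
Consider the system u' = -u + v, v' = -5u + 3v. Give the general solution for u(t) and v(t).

u(t) = C_1e^(t)sin(t) - C_2e^(t)cos(t), v(t) = 2C_1e^(t)sin(t) + C_1e^(t)cos(t) + C_2e^(t)sin(t) - 2C_2e^(t)cos(t)

Coefficient matrix A = [[-1, 1], [-5, 3]].
Characteristic polynomial det(A - λI) = λ^2 - 2λ + 2 = 0.
Eigenvalues λ = 1 ± i (complex conjugate pair).
For λ=1+i: an eigenvector is (0,1) - i(1,2) = (0 - i, 1 - 2i).
A real fundamental pair from Re and Im of e^((1+i)t)v: X_1 = e^(t)(cos(t)·(0,1) + sin(t)·(1,2)), X_2 = e^(t)(sin(t)·(0,1) - cos(t)·(1,2)).
General solution: C_1X_1 + C_2X_2.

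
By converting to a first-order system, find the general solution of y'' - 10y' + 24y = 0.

y(t) = K_1e^(4t) + K_2e^(6t)

Let x_1 = y, x_2 = y'. Then x_1' = x_2 and x_2' = -24x_1 + 10x_2.
A = [[0,1],[-24,10]]; det(A-λI) = λ^2 - 10λ + 24.
Eigenvalues λ = 4, 6 with eigenvectors (1,4), (1,6).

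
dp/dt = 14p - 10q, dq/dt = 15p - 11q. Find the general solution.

p(t) = -c_1e^(4t) + 2c_2e^(-t), q(t) = -c_1e^(4t) + 3c_2e^(-t)

Coefficient matrix A = [[14, -10], [15, -11]].
Characteristic polynomial det(A - λI) = λ^2 - 3λ - 4 = 0.
Eigenvalues λ = 4, -1.
For λ=4: (A-λI) row 1 is [10, -10], so an eigenvector is (-1, -1).
For λ=-1: (A-λI) row 1 is [15, -10], so an eigenvector is (2, 3).
General solution: c_1e^(4t)(-1,-1) + c_2e^(-t)(2,3).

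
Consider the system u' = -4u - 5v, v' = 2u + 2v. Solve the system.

u(t) = -2C_1e^(-t)sin(t) - C_1e^(-t)cos(t) - C_2e^(-t)sin(t) + 2C_2e^(-t)cos(t), v(t) = C_1e^(-t)sin(t) + C_1e^(-t)cos(t) + C_2e^(-t)sin(t) - C_2e^(-t)cos(t)

Coefficient matrix A = [[-4, -5], [2, 2]].
Characteristic polynomial det(A - λI) = λ^2 + 2λ + 2 = 0.
Eigenvalues λ = -1 ± i (complex conjugate pair).
For λ=-1+i: an eigenvector is (-1,1) - i(-2,1) = (-1 + 2i, 1 - i).
A real fundamental pair from Re and Im of e^((-1+i)t)v: X_1 = e^(-t)(cos(t)·(-1,1) + sin(t)·(-2,1)), X_2 = e^(-t)(sin(t)·(-1,1) - cos(t)·(-2,1)).
General solution: C_1X_1 + C_2X_2.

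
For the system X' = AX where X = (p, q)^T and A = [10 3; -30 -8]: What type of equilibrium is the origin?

unstable spiral

A = [[10,3],[-30,-8]]; det(A-λI) = λ^2 - 2λ + 10.
λ = 1 ± 3i: positive real part.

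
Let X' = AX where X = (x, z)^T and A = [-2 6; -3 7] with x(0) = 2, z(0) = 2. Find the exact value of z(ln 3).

162

A = [[-2,6],[-3,7]]; eigenvalues λ = 1, 4.
Eigenvectors: (2,1) for λ=1, (-1,-1) for λ=4.
From the initial condition, c_1 = 0, c_2 = -2.
z(ln 3) = (0)(3^1)(1) + (-2)(3^4)(-1) = 162.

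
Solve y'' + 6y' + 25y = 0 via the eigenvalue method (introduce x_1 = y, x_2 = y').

Let x_1 = y, x_2 = y'. Then x_1' = x_2 and x_2' = -25x_1 - 6x_2.
A = [[0,1],[-25,-6]]; det(A-λI) = λ^2 + 6λ + 25.
Eigenvalues λ = -3 ± 4i.

y(t) = c_1e^(-3t)cos(4t) + c_2e^(-3t)sin(4t)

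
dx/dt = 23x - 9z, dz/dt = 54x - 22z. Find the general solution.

x(t) = C_1e^(-4t) + C_2e^(5t), z(t) = 3C_1e^(-4t) + 2C_2e^(5t)

Coefficient matrix A = [[23, -9], [54, -22]].
Characteristic polynomial det(A - λI) = λ^2 - λ - 20 = 0.
Eigenvalues λ = -4, 5.
For λ=-4: (A-λI) row 1 is [27, -9], so an eigenvector is (1, 3).
For λ=5: (A-λI) row 1 is [18, -9], so an eigenvector is (1, 2).
General solution: C_1e^(-4t)(1,3) + C_2e^(5t)(1,2).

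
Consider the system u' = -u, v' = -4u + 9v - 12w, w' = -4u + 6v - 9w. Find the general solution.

u(t) = c_1e^(-t), v(t) = -2c_1e^(-t) + c_2e^(-3t) - 2c_3e^(3t), w(t) = -2c_1e^(-t) + c_2e^(-3t) - c_3e^(3t)

Coefficient matrix A = [[-1, 0, 0], [-4, 9, -12], [-4, 6, -9]].
det(A - λI) = 0 gives eigenvalues λ = -1, -3, 3.
For λ=-1: eigenvector (1,-2,-2).
For λ=-3: eigenvector (0,1,1).
For λ=3: eigenvector (0,-2,-1).
General solution: c_1e^(-t)(1,-2,-2) + c_2e^(-3t)(0,1,1) + c_3e^(3t)(0,-2,-1).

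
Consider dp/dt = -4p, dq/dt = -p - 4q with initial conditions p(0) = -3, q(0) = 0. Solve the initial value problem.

Coefficient matrix A = [[-4, 0], [-1, -4]].
Characteristic polynomial det(A - λI) = λ^2 + 8λ + 16 = 0.
Single eigenvalue λ = -4 with algebraic multiplicity 2.
Eigenvector v = (0,-1); generalized eigenvector w with (A-λI)w=v is (1,1).
General solution: e^(-4t)[K_1·v + K_2·(t·v + w)].
Applying p(0)=-3, q(0)=0 gives K_1=-3, K_2=-3.

p(t) = -3e^(-4t), q(t) = 3te^(-4t)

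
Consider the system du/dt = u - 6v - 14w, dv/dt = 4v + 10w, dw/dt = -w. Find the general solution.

Coefficient matrix A = [[1, -6, -14], [0, 4, 10], [0, 0, -1]].
det(A - λI) = 0 gives eigenvalues λ = 1, 4, -1.
For λ=1: eigenvector (1,0,0).
For λ=4: eigenvector (-2,1,0).
For λ=-1: eigenvector (1,-2,1).
General solution: c_1e^(t)(1,0,0) + c_2e^(4t)(-2,1,0) + c_3e^(-t)(1,-2,1).

u(t) = c_1e^(t) - 2c_2e^(4t) + c_3e^(-t), v(t) = c_2e^(4t) - 2c_3e^(-t), w(t) = c_3e^(-t)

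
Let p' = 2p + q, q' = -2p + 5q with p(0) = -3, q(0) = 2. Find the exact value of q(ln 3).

594

A = [[2,1],[-2,5]]; eigenvalues λ = 4, 3.
Eigenvectors: (-1,-2) for λ=4, (1,1) for λ=3.
From the initial condition, c_1 = -5, c_2 = -8.
q(ln 3) = (-5)(3^4)(-2) + (-8)(3^3)(1) = 594.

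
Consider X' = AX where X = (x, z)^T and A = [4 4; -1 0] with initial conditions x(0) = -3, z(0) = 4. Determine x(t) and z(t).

x(t) = 10te^(2t) - 3e^(2t), z(t) = -5te^(2t) + 4e^(2t)

Coefficient matrix A = [[4, 4], [-1, 0]].
Characteristic polynomial det(A - λI) = λ^2 - 4λ + 4 = 0.
Single eigenvalue λ = 2 with algebraic multiplicity 2.
Eigenvector v = (-2,1); generalized eigenvector w with (A-λI)w=v is (1,-1).
General solution: e^(2t)[K_1·v + K_2·(t·v + w)].
Applying x(0)=-3, z(0)=4 gives K_1=-1, K_2=-5.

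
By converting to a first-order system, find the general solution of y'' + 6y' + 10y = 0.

Let x_1 = y, x_2 = y'. Then x_1' = x_2 and x_2' = -10x_1 - 6x_2.
A = [[0,1],[-10,-6]]; det(A-λI) = λ^2 + 6λ + 10.
Eigenvalues λ = -3 ± i.

y(t) = c_1e^(-3t)cos(t) + c_2e^(-3t)sin(t)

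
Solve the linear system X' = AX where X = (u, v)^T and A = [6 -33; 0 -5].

u(t) = C_1e^(6t) - 3C_2e^(-5t), v(t) = -C_2e^(-5t)

Coefficient matrix A = [[6, -33], [0, -5]].
Characteristic polynomial det(A - λI) = λ^2 - λ - 30 = 0.
Eigenvalues λ = 6, -5.
For λ=6: (A-λI) row 1 is [0, -33], so an eigenvector is (1, 0).
For λ=-5: (A-λI) row 1 is [11, -33], so an eigenvector is (-3, -1).
General solution: C_1e^(6t)(1,0) + C_2e^(-5t)(-3,-1).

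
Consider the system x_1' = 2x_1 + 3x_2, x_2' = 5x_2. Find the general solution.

Coefficient matrix A = [[2, 3], [0, 5]].
Characteristic polynomial det(A - λI) = λ^2 - 7λ + 10 = 0.
Eigenvalues λ = 2, 5.
For λ=2: (A-λI) row 1 is [0, 3], so an eigenvector is (1, 0).
For λ=5: (A-λI) row 1 is [-3, 3], so an eigenvector is (-1, -1).
General solution: K_1e^(2t)(1,0) + K_2e^(5t)(-1,-1).

x_1(t) = K_1e^(2t) - K_2e^(5t), x_2(t) = -K_2e^(5t)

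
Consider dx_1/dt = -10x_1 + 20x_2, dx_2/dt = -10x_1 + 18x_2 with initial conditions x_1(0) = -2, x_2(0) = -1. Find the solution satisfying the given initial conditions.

Coefficient matrix A = [[-10, 20], [-10, 18]].
Characteristic polynomial det(A - λI) = λ^2 - 8λ + 20 = 0.
Eigenvalues λ = 4 ± 2i (complex conjugate pair).
For λ=4+2i: an eigenvector is (-3,-2) - i(1,1) = (-3 - i, -2 - i).
A real fundamental pair from Re and Im of e^((4+2i)t)v: X_1 = e^(4t)(cos(2t)·(-3,-2) + sin(2t)·(1,1)), X_2 = e^(4t)(sin(2t)·(-3,-2) - cos(2t)·(1,1)).
General solution: K_1X_1 + K_2X_2.
Applying x_1(0)=-2, x_2(0)=-1 gives K_1=1, K_2=-1.

x_1(t) = 4e^(4t)sin(2t) - 2e^(4t)cos(2t), x_2(t) = 3e^(4t)sin(2t) - e^(4t)cos(2t)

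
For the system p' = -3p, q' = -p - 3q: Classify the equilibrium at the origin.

stable improper node

A = [[-3,0],[-1,-3]]; det(A-λI) = λ^2 + 6λ + 9.
repeated λ = -3 with a single eigenvector.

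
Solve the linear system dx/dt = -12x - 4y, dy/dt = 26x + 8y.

x(t) = c_1e^(-2t)sin(2t) + c_1e^(-2t)cos(2t) + c_2e^(-2t)sin(2t) - c_2e^(-2t)cos(2t), y(t) = -2c_1e^(-2t)sin(2t) - 3c_1e^(-2t)cos(2t) - 3c_2e^(-2t)sin(2t) + 2c_2e^(-2t)cos(2t)

Coefficient matrix A = [[-12, -4], [26, 8]].
Characteristic polynomial det(A - λI) = λ^2 + 4λ + 8 = 0.
Eigenvalues λ = -2 ± 2i (complex conjugate pair).
For λ=-2+2i: an eigenvector is (1,-3) - i(1,-2) = (1 - i, -3 + 2i).
A real fundamental pair from Re and Im of e^((-2+2i)t)v: X_1 = e^(-2t)(cos(2t)·(1,-3) + sin(2t)·(1,-2)), X_2 = e^(-2t)(sin(2t)·(1,-3) - cos(2t)·(1,-2)).
General solution: c_1X_1 + c_2X_2.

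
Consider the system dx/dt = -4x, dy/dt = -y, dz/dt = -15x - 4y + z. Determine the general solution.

x(t) = C_2e^(-4t), y(t) = C_1e^(-t), z(t) = 2C_1e^(-t) + 3C_2e^(-4t) + C_3e^(t)

Coefficient matrix A = [[-4, 0, 0], [0, -1, 0], [-15, -4, 1]].
det(A - λI) = 0 gives eigenvalues λ = -1, -4, 1.
For λ=-1: eigenvector (0,1,2).
For λ=-4: eigenvector (1,0,3).
For λ=1: eigenvector (0,0,1).
General solution: C_1e^(-t)(0,1,2) + C_2e^(-4t)(1,0,3) + C_3e^(t)(0,0,1).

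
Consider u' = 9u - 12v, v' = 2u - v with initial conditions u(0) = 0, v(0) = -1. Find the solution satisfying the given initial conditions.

u(t) = 6e^(5t) - 6e^(3t), v(t) = 2e^(5t) - 3e^(3t)

Coefficient matrix A = [[9, -12], [2, -1]].
Characteristic polynomial det(A - λI) = λ^2 - 8λ + 15 = 0.
Eigenvalues λ = 3, 5.
For λ=3: (A-λI) row 1 is [6, -12], so an eigenvector is (-2, -1).
For λ=5: (A-λI) row 1 is [4, -12], so an eigenvector is (-3, -1).
General solution: c_1e^(3t)(-2,-1) + c_2e^(5t)(-3,-1).
Applying u(0)=0, v(0)=-1 gives c_1=3, c_2=-2.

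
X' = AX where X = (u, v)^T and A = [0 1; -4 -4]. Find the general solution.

u(t) = -C_1e^(-2t) - C_2te^(-2t) + C_2e^(-2t), v(t) = 2C_1e^(-2t) + 2C_2te^(-2t) - 3C_2e^(-2t)

Coefficient matrix A = [[0, 1], [-4, -4]].
Characteristic polynomial det(A - λI) = λ^2 + 4λ + 4 = 0.
Single eigenvalue λ = -2 with algebraic multiplicity 2.
Eigenvector v = (-1,2); generalized eigenvector w with (A-λI)w=v is (1,-3).
General solution: e^(-2t)[C_1·v + C_2·(t·v + w)].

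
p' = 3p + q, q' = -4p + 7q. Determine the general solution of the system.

Coefficient matrix A = [[3, 1], [-4, 7]].
Characteristic polynomial det(A - λI) = λ^2 - 10λ + 25 = 0.
Single eigenvalue λ = 5 with algebraic multiplicity 2.
Eigenvector v = (-1,-2); generalized eigenvector w with (A-λI)w=v is (-1,-3).
General solution: e^(5t)[C_1·v + C_2·(t·v + w)].

p(t) = -C_1e^(5t) - C_2te^(5t) - C_2e^(5t), q(t) = -2C_1e^(5t) - 2C_2te^(5t) - 3C_2e^(5t)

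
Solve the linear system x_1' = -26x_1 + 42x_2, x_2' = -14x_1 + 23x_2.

Coefficient matrix A = [[-26, 42], [-14, 23]].
Characteristic polynomial det(A - λI) = λ^2 + 3λ - 10 = 0.
Eigenvalues λ = 2, -5.
For λ=2: (A-λI) row 1 is [-28, 42], so an eigenvector is (3, 2).
For λ=-5: (A-λI) row 1 is [-21, 42], so an eigenvector is (2, 1).
General solution: c_1e^(2t)(3,2) + c_2e^(-5t)(2,1).

x_1(t) = 3c_1e^(2t) + 2c_2e^(-5t), x_2(t) = 2c_1e^(2t) + c_2e^(-5t)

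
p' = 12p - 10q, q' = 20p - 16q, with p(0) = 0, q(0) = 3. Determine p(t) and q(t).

Coefficient matrix A = [[12, -10], [20, -16]].
Characteristic polynomial det(A - λI) = λ^2 + 4λ + 8 = 0.
Eigenvalues λ = -2 ± 2i (complex conjugate pair).
For λ=-2+2i: an eigenvector is (-1,-1) - i(-2,-3) = (-1 + 2i, -1 + 3i).
A real fundamental pair from Re and Im of e^((-2+2i)t)v: X_1 = e^(-2t)(cos(2t)·(-1,-1) + sin(2t)·(-2,-3)), X_2 = e^(-2t)(sin(2t)·(-1,-1) - cos(2t)·(-2,-3)).
General solution: C_1X_1 + C_2X_2.
Applying p(0)=0, q(0)=3 gives C_1=6, C_2=3.

p(t) = -15e^(-2t)sin(2t), q(t) = -21e^(-2t)sin(2t) + 3e^(-2t)cos(2t)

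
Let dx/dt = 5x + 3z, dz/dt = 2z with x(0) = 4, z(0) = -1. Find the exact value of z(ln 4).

A = [[5,3],[0,2]]; eigenvalues λ = 5, 2.
Eigenvectors: (-1,0) for λ=5, (-1,1) for λ=2.
From the initial condition, c_1 = -3, c_2 = -1.
z(ln 4) = (-3)(4^5)(0) + (-1)(4^2)(1) = -16.

-16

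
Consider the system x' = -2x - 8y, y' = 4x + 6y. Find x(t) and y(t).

Coefficient matrix A = [[-2, -8], [4, 6]].
Characteristic polynomial det(A - λI) = λ^2 - 4λ + 20 = 0.
Eigenvalues λ = 2 ± 4i (complex conjugate pair).
For λ=2+4i: an eigenvector is (-1,1) - i(-1,0) = (-1 + i, 1).
A real fundamental pair from Re and Im of e^((2+4i)t)v: X_1 = e^(2t)(cos(4t)·(-1,1) + sin(4t)·(-1,0)), X_2 = e^(2t)(sin(4t)·(-1,1) - cos(4t)·(-1,0)).
General solution: C_1X_1 + C_2X_2.

x(t) = -C_1e^(2t)sin(4t) - C_1e^(2t)cos(4t) - C_2e^(2t)sin(4t) + C_2e^(2t)cos(4t), y(t) = C_1e^(2t)cos(4t) + C_2e^(2t)sin(4t)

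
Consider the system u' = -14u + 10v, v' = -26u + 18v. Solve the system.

Coefficient matrix A = [[-14, 10], [-26, 18]].
Characteristic polynomial det(A - λI) = λ^2 - 4λ + 8 = 0.
Eigenvalues λ = 2 ± 2i (complex conjugate pair).
For λ=2+2i: an eigenvector is (1,2) - i(2,3) = (1 - 2i, 2 - 3i).
A real fundamental pair from Re and Im of e^((2+2i)t)v: X_1 = e^(2t)(cos(2t)·(1,2) + sin(2t)·(2,3)), X_2 = e^(2t)(sin(2t)·(1,2) - cos(2t)·(2,3)).
General solution: K_1X_1 + K_2X_2.

u(t) = 2K_1e^(2t)sin(2t) + K_1e^(2t)cos(2t) + K_2e^(2t)sin(2t) - 2K_2e^(2t)cos(2t), v(t) = 3K_1e^(2t)sin(2t) + 2K_1e^(2t)cos(2t) + 2K_2e^(2t)sin(2t) - 3K_2e^(2t)cos(2t)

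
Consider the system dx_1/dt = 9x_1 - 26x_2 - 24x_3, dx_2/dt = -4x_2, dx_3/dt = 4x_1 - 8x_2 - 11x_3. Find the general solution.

Coefficient matrix A = [[9, -26, -24], [0, -4, 0], [4, -8, -11]].
det(A - λI) = 0 gives eigenvalues λ = 1, -4, -3.
For λ=1: eigenvector (3,0,1).
For λ=-4: eigenvector (2,1,0).
For λ=-3: eigenvector (2,0,1).
General solution: c_1e^(t)(3,0,1) + c_2e^(-4t)(2,1,0) + c_3e^(-3t)(2,0,1).

x_1(t) = 3c_1e^(t) + 2c_2e^(-4t) + 2c_3e^(-3t), x_2(t) = c_2e^(-4t), x_3(t) = c_1e^(t) + c_3e^(-3t)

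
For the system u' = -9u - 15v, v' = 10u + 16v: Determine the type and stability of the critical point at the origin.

A = [[-9,-15],[10,16]]; det(A-λI) = λ^2 - 7λ + 6.
λ = 6, 1: both positive.

unstable node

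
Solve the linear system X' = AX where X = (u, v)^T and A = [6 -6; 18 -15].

Coefficient matrix A = [[6, -6], [18, -15]].
Characteristic polynomial det(A - λI) = λ^2 + 9λ + 18 = 0.
Eigenvalues λ = -6, -3.
For λ=-6: (A-λI) row 1 is [12, -6], so an eigenvector is (1, 2).
For λ=-3: (A-λI) row 1 is [9, -6], so an eigenvector is (-2, -3).
General solution: c_1e^(-6t)(1,2) + c_2e^(-3t)(-2,-3).

u(t) = c_1e^(-6t) - 2c_2e^(-3t), v(t) = 2c_1e^(-6t) - 3c_2e^(-3t)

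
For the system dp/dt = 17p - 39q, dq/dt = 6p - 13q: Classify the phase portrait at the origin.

A = [[17,-39],[6,-13]]; det(A-λI) = λ^2 - 4λ + 13.
λ = 2 ± 3i: positive real part.

unstable spiral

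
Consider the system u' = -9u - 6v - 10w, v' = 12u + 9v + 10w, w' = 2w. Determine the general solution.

u(t) = C_1e^(-3t) - 2C_2e^(2t) - C_3e^(3t), v(t) = -C_1e^(-3t) + 2C_2e^(2t) + 2C_3e^(3t), w(t) = C_2e^(2t)

Coefficient matrix A = [[-9, -6, -10], [12, 9, 10], [0, 0, 2]].
det(A - λI) = 0 gives eigenvalues λ = -3, 2, 3.
For λ=-3: eigenvector (1,-1,0).
For λ=2: eigenvector (-2,2,1).
For λ=3: eigenvector (-1,2,0).
General solution: C_1e^(-3t)(1,-1,0) + C_2e^(2t)(-2,2,1) + C_3e^(3t)(-1,2,0).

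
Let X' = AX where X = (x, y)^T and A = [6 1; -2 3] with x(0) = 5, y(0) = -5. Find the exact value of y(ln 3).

-1215

A = [[6,1],[-2,3]]; eigenvalues λ = 4, 5.
Eigenvectors: (1,-2) for λ=4, (-1,1) for λ=5.
From the initial condition, c_1 = 0, c_2 = -5.
y(ln 3) = (0)(3^4)(-2) + (-5)(3^5)(1) = -1215.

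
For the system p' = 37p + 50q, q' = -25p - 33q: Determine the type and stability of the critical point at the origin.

unstable spiral

A = [[37,50],[-25,-33]]; det(A-λI) = λ^2 - 4λ + 29.
λ = 2 ± 5i: positive real part.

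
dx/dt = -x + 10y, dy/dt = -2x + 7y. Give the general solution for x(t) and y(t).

Coefficient matrix A = [[-1, 10], [-2, 7]].
Characteristic polynomial det(A - λI) = λ^2 - 6λ + 13 = 0.
Eigenvalues λ = 3 ± 2i (complex conjugate pair).
For λ=3+2i: an eigenvector is (-2,-1) - i(-1,0) = (-2 + i, -1).
A real fundamental pair from Re and Im of e^((3+2i)t)v: X_1 = e^(3t)(cos(2t)·(-2,-1) + sin(2t)·(-1,0)), X_2 = e^(3t)(sin(2t)·(-2,-1) - cos(2t)·(-1,0)).
General solution: K_1X_1 + K_2X_2.

x(t) = -K_1e^(3t)sin(2t) - 2K_1e^(3t)cos(2t) - 2K_2e^(3t)sin(2t) + K_2e^(3t)cos(2t), y(t) = -K_1e^(3t)cos(2t) - K_2e^(3t)sin(2t)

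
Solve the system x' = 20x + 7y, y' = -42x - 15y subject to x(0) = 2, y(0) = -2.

x(t) = 4e^(6t) - 2e^(-t), y(t) = -8e^(6t) + 6e^(-t)

Coefficient matrix A = [[20, 7], [-42, -15]].
Characteristic polynomial det(A - λI) = λ^2 - 5λ - 6 = 0.
Eigenvalues λ = -1, 6.
For λ=-1: (A-λI) row 1 is [21, 7], so an eigenvector is (-1, 3).
For λ=6: (A-λI) row 1 is [14, 7], so an eigenvector is (-1, 2).
General solution: C_1e^(-t)(-1,3) + C_2e^(6t)(-1,2).
Applying x(0)=2, y(0)=-2 gives C_1=2, C_2=-4.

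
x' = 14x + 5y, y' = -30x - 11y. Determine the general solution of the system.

x(t) = K_1e^(4t) - K_2e^(-t), y(t) = -2K_1e^(4t) + 3K_2e^(-t)

Coefficient matrix A = [[14, 5], [-30, -11]].
Characteristic polynomial det(A - λI) = λ^2 - 3λ - 4 = 0.
Eigenvalues λ = 4, -1.
For λ=4: (A-λI) row 1 is [10, 5], so an eigenvector is (1, -2).
For λ=-1: (A-λI) row 1 is [15, 5], so an eigenvector is (-1, 3).
General solution: K_1e^(4t)(1,-2) + K_2e^(-t)(-1,3).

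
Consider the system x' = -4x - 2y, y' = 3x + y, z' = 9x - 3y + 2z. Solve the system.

x(t) = K_1e^(-2t) - 2K_3e^(-t), y(t) = -K_1e^(-2t) + 3K_3e^(-t), z(t) = -3K_1e^(-2t) + K_2e^(2t) + 9K_3e^(-t)

Coefficient matrix A = [[-4, -2, 0], [3, 1, 0], [9, -3, 2]].
det(A - λI) = 0 gives eigenvalues λ = -2, 2, -1.
For λ=-2: eigenvector (1,-1,-3).
For λ=2: eigenvector (0,0,1).
For λ=-1: eigenvector (-2,3,9).
General solution: K_1e^(-2t)(1,-1,-3) + K_2e^(2t)(0,0,1) + K_3e^(-t)(-2,3,9).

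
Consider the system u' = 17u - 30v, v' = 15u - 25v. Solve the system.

u(t) = -K_1e^(-4t)sin(3t) - 3K_1e^(-4t)cos(3t) - 3K_2e^(-4t)sin(3t) + K_2e^(-4t)cos(3t), v(t) = -K_1e^(-4t)sin(3t) - 2K_1e^(-4t)cos(3t) - 2K_2e^(-4t)sin(3t) + K_2e^(-4t)cos(3t)

Coefficient matrix A = [[17, -30], [15, -25]].
Characteristic polynomial det(A - λI) = λ^2 + 8λ + 25 = 0.
Eigenvalues λ = -4 ± 3i (complex conjugate pair).
For λ=-4+3i: an eigenvector is (-3,-2) - i(-1,-1) = (-3 + i, -2 + i).
A real fundamental pair from Re and Im of e^((-4+3i)t)v: X_1 = e^(-4t)(cos(3t)·(-3,-2) + sin(3t)·(-1,-1)), X_2 = e^(-4t)(sin(3t)·(-3,-2) - cos(3t)·(-1,-1)).
General solution: K_1X_1 + K_2X_2.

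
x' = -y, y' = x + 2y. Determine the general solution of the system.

x(t) = K_1e^(t) + K_2te^(t) - 3K_2e^(t), y(t) = -K_1e^(t) - K_2te^(t) + 2K_2e^(t)

Coefficient matrix A = [[0, -1], [1, 2]].
Characteristic polynomial det(A - λI) = λ^2 - 2λ + 1 = 0.
Single eigenvalue λ = 1 with algebraic multiplicity 2.
Eigenvector v = (1,-1); generalized eigenvector w with (A-λI)w=v is (-3,2).
General solution: e^(t)[K_1·v + K_2·(t·v + w)].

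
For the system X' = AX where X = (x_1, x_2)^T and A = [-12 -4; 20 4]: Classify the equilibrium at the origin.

stable spiral

A = [[-12,-4],[20,4]]; det(A-λI) = λ^2 + 8λ + 32.
λ = -4 ± 4i: negative real part.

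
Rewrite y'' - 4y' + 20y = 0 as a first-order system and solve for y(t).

Let x_1 = y, x_2 = y'. Then x_1' = x_2 and x_2' = -20x_1 + 4x_2.
A = [[0,1],[-20,4]]; det(A-λI) = λ^2 - 4λ + 20.
Eigenvalues λ = 2 ± 4i.

y(t) = K_1e^(2t)cos(4t) + K_2e^(2t)sin(4t)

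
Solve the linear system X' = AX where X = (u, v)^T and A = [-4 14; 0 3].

u(t) = -2K_1e^(3t) - K_2e^(-4t), v(t) = -K_1e^(3t)

Coefficient matrix A = [[-4, 14], [0, 3]].
Characteristic polynomial det(A - λI) = λ^2 + λ - 12 = 0.
Eigenvalues λ = 3, -4.
For λ=3: (A-λI) row 1 is [-7, 14], so an eigenvector is (-2, -1).
For λ=-4: (A-λI) row 1 is [0, 14], so an eigenvector is (-1, 0).
General solution: K_1e^(3t)(-2,-1) + K_2e^(-4t)(-1,0).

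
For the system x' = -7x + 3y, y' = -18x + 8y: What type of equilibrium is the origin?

A = [[-7,3],[-18,8]]; det(A-λI) = λ^2 - λ - 2.
λ = 2, -1: opposite signs.

saddle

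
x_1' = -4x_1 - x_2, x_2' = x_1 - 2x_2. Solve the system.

Coefficient matrix A = [[-4, -1], [1, -2]].
Characteristic polynomial det(A - λI) = λ^2 + 6λ + 9 = 0.
Single eigenvalue λ = -3 with algebraic multiplicity 2.
Eigenvector v = (1,-1); generalized eigenvector w with (A-λI)w=v is (2,-3).
General solution: e^(-3t)[c_1·v + c_2·(t·v + w)].

x_1(t) = c_1e^(-3t) + c_2te^(-3t) + 2c_2e^(-3t), x_2(t) = -c_1e^(-3t) - c_2te^(-3t) - 3c_2e^(-3t)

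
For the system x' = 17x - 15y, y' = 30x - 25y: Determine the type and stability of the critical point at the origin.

A = [[17,-15],[30,-25]]; det(A-λI) = λ^2 + 8λ + 25.
λ = -4 ± 3i: negative real part.

stable spiral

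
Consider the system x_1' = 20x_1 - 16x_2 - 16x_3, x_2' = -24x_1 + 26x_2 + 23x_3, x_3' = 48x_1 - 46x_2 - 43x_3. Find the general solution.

Coefficient matrix A = [[20, -16, -16], [-24, 26, 23], [48, -46, -43]].
det(A - λI) = 0 gives eigenvalues λ = 3, 4, -4.
For λ=3: eigenvector (0,1,-1).
For λ=4: eigenvector (1,-1,2).
For λ=-4: eigenvector (2,-3,6).
General solution: K_1e^(3t)(0,1,-1) + K_2e^(4t)(1,-1,2) + K_3e^(-4t)(2,-3,6).

x_1(t) = K_2e^(4t) + 2K_3e^(-4t), x_2(t) = K_1e^(3t) - K_2e^(4t) - 3K_3e^(-4t), x_3(t) = -K_1e^(3t) + 2K_2e^(4t) + 6K_3e^(-4t)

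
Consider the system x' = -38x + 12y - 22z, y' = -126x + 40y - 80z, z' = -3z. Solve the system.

x(t) = K_1e^(-2t) - 2K_2e^(-3t) + 2K_3e^(4t), y(t) = 3K_1e^(-2t) - 4K_2e^(-3t) + 7K_3e^(4t), z(t) = K_2e^(-3t)

Coefficient matrix A = [[-38, 12, -22], [-126, 40, -80], [0, 0, -3]].
det(A - λI) = 0 gives eigenvalues λ = -2, -3, 4.
For λ=-2: eigenvector (1,3,0).
For λ=-3: eigenvector (-2,-4,1).
For λ=4: eigenvector (2,7,0).
General solution: K_1e^(-2t)(1,3,0) + K_2e^(-3t)(-2,-4,1) + K_3e^(4t)(2,7,0).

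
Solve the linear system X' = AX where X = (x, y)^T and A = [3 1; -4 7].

x(t) = -c_1e^(5t) - c_2te^(5t) + 2c_2e^(5t), y(t) = -2c_1e^(5t) - 2c_2te^(5t) + 3c_2e^(5t)

Coefficient matrix A = [[3, 1], [-4, 7]].
Characteristic polynomial det(A - λI) = λ^2 - 10λ + 25 = 0.
Single eigenvalue λ = 5 with algebraic multiplicity 2.
Eigenvector v = (-1,-2); generalized eigenvector w with (A-λI)w=v is (2,3).
General solution: e^(5t)[c_1·v + c_2·(t·v + w)].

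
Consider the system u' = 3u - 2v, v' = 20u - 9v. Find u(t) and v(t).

Coefficient matrix A = [[3, -2], [20, -9]].
Characteristic polynomial det(A - λI) = λ^2 + 6λ + 13 = 0.
Eigenvalues λ = -3 ± 2i (complex conjugate pair).
For λ=-3+2i: an eigenvector is (0,-1) - i(1,3) = (0 - i, -1 - 3i).
A real fundamental pair from Re and Im of e^((-3+2i)t)v: X_1 = e^(-3t)(cos(2t)·(0,-1) + sin(2t)·(1,3)), X_2 = e^(-3t)(sin(2t)·(0,-1) - cos(2t)·(1,3)).
General solution: c_1X_1 + c_2X_2.

u(t) = c_1e^(-3t)sin(2t) - c_2e^(-3t)cos(2t), v(t) = 3c_1e^(-3t)sin(2t) - c_1e^(-3t)cos(2t) - c_2e^(-3t)sin(2t) - 3c_2e^(-3t)cos(2t)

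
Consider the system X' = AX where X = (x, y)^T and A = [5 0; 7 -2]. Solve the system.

x(t) = -K_1e^(5t), y(t) = -K_1e^(5t) + K_2e^(-2t)

Coefficient matrix A = [[5, 0], [7, -2]].
Characteristic polynomial det(A - λI) = λ^2 - 3λ - 10 = 0.
Eigenvalues λ = 5, -2.
For λ=5: (A-λI) row 2 is [7, -7], so an eigenvector is (-1, -1).
For λ=-2: (A-λI) row 1 is [7, 0], so an eigenvector is (0, 1).
General solution: K_1e^(5t)(-1,-1) + K_2e^(-2t)(0,1).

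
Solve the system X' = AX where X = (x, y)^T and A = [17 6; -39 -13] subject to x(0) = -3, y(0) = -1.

x(t) = -17e^(2t)sin(3t) - 3e^(2t)cos(3t), y(t) = 44e^(2t)sin(3t) - e^(2t)cos(3t)

Coefficient matrix A = [[17, 6], [-39, -13]].
Characteristic polynomial det(A - λI) = λ^2 - 4λ + 13 = 0.
Eigenvalues λ = 2 ± 3i (complex conjugate pair).
For λ=2+3i: an eigenvector is (-1,3) - i(1,-2) = (-1 - i, 3 + 2i).
A real fundamental pair from Re and Im of e^((2+3i)t)v: X_1 = e^(2t)(cos(3t)·(-1,3) + sin(3t)·(1,-2)), X_2 = e^(2t)(sin(3t)·(-1,3) - cos(3t)·(1,-2)).
General solution: c_1X_1 + c_2X_2.
Applying x(0)=-3, y(0)=-1 gives c_1=-7, c_2=10.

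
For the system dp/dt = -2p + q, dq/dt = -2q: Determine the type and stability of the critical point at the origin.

A = [[-2,1],[0,-2]]; det(A-λI) = λ^2 + 4λ + 4.
repeated λ = -2 with a single eigenvector.

stable improper node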